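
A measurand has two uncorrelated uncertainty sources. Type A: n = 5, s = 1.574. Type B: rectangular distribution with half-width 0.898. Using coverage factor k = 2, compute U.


u_A = s / sqrt(n) = 1.574 / sqrt(5) = 0.7039142
u_B = half_width / sqrt(3) = 0.898 / sqrt(3) = 0.51846054
uc = sqrt(u_A^2 + u_B^2) = sqrt(0.7039142^2 + 0.51846054^2) = 0.87424055
U = k * uc = 2 * 0.87424055
U = 1.7485

1.7485


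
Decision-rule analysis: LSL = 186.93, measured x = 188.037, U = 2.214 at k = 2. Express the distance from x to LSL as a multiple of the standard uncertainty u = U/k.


u = U / k = 2.214 / 2 = 1.107
margin = |LSL - x| = |186.93 - 188.037| = 1.107
z = margin / u = 1.107 / 1.107
z = 1.0000

1.0000


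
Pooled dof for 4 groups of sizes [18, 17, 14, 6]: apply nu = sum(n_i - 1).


nu = sum_i (n_i - 1)
nu = ((18 - 1) + (17 - 1) + (14 - 1) + (6 - 1))
nu = 17 + 16 + 13 + 5
nu = 51

51


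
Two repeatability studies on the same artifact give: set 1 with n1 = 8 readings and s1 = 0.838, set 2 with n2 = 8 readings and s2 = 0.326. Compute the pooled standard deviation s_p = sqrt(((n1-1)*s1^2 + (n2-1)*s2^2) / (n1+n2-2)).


s_p = sqrt(((n1-1)*s1^2 + (n2-1)*s2^2) / (n1+n2-2))
numerator = (8-1)*0.838^2 + (8-1)*0.326^2 = 4.915708 + 0.743932 = 5.65964
denominator = 8 + 8 - 2 = 14
s_p^2 = 5.65964 / 14 = 0.40426
s_p = sqrt(0.40426) = 0.6358

0.6358


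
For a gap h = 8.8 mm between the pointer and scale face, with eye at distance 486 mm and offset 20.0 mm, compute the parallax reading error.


error = h * offset / d
= 8.8 * 20.0 / 486
= 0.3621

0.3621


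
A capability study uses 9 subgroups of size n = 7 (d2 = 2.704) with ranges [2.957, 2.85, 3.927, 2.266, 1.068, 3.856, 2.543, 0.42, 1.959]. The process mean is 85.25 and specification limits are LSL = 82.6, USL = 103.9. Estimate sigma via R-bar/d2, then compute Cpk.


R_bar = (2.957 + 2.85 + 3.927 + 2.266 + 1.068 + 3.856 + 2.543 + 0.42 + 1.959) / 9 = 2.4273333
sigma = R_bar / d2 = 2.4273333 / 2.704 = 0.89768243
Cp = (USL - LSL)/(6*sigma) = (103.9 - 82.6)/(6*0.89768243) = 3.9546
Cpu = (103.9 - 85.25)/(3*0.89768243) = 6.9252
Cpl = (85.25 - 82.6)/(3*0.89768243) = 0.9840
Cpk = min(Cpu, Cpl) = 0.9840

0.9840


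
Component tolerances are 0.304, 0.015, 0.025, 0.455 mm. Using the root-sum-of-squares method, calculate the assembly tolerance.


RSS = sqrt(0.304^2 + 0.015^2 + 0.025^2 + 0.455^2)
= sqrt(0.300291)
= 0.5480

0.5480


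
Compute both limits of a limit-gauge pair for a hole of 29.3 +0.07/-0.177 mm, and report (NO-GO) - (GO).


GO = nominal - lower_tol (smallest hole = maximum material condition)
GO = 29.3 - 0.177 = 29.123
NO-GO = nominal + upper_tol (largest hole = least material condition)
NO-GO = 29.3 + 0.07 = 29.37
spread = NO-GO - GO = 29.37 - 29.123 = 0.2470

0.2470


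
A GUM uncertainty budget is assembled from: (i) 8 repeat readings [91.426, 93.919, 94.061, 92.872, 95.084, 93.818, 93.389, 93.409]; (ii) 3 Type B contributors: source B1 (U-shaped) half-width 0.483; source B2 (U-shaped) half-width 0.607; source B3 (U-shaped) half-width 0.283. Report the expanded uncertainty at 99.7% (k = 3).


mean = (91.426 + 93.919 + 94.061 + 92.872 + 95.084 + 93.818 + 93.389 + 93.409) / 8 = 93.49725
s = sqrt(sum((x - mean)^2)/(n-1)) = 1.0567378
u_A = s / sqrt(n) = 1.0567378 / sqrt(8) = 0.37361323
u_B1 = 0.483 / sqrt(2) = 0.34153258
u_B2 = 0.607 / sqrt(2) = 0.42921382
u_B3 = 0.283 / sqrt(2) = 0.20011122
uc = sqrt(0.37361323^2 + 0.34153258^2 + 0.42921382^2 + 0.20011122^2) = 0.69318133
U = k * uc = 3 * 0.69318133
U = 2.0795

2.0795


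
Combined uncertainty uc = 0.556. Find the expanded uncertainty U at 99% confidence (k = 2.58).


U = k * uc
U = 2.58 * 0.556
U = 1.4345

1.4345


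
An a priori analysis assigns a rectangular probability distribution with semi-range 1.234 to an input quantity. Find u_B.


u_B = half_width / sqrt(3)
u_B = 1.234 / 1.7320508
u_B = 0.7125

0.7125


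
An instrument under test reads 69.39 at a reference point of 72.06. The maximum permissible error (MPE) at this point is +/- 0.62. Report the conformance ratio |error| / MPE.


e = indication - reference = 69.39 - 72.06 = -2.6700
|e| = 2.6700
ratio = |e| / MPE = 2.6700 / 0.62
ratio = 4.3065

4.3065


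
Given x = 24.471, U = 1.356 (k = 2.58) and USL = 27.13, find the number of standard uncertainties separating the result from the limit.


u = U / k = 1.356 / 2.58 = 0.5255814
margin = |USL - x| = |27.13 - 24.471| = 2.659
z = margin / u = 2.659 / 0.5255814
z = 5.0592

5.0592


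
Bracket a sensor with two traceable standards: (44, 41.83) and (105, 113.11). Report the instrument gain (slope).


slope = (y2 - y1) / (x2 - x1)
= (113.11 - 41.83) / (105 - 44)
= 71.2800 / 61
= 1.1685

1.1685


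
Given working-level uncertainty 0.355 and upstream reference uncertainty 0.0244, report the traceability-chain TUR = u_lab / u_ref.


TUR = u_lab / u_ref
= 0.355 / 0.0244
= 14.5492

14.5492


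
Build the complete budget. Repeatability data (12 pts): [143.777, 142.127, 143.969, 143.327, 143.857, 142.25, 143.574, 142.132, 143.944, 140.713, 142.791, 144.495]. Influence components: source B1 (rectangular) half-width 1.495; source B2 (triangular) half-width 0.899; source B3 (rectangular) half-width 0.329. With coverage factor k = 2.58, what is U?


mean = (143.777 + 142.127 + 143.969 + 143.327 + 143.857 + 142.25 + 143.574 + 142.132 + 143.944 + 140.713 + 142.791 + 144.495) / 12 = 143.0796667
s = sqrt(sum((x - mean)^2)/(n-1)) = 1.0919393
u_A = s / sqrt(n) = 1.0919393 / sqrt(12) = 0.31521572
u_B1 = 1.495 / sqrt(3) = 0.86313865
u_B2 = 0.899 / sqrt(6) = 0.36701521
u_B3 = 0.329 / sqrt(3) = 0.18994824
uc = sqrt(0.31521572^2 + 0.86313865^2 + 0.36701521^2 + 0.18994824^2) = 1.0075464
U = k * uc = 2.58 * 1.0075464
U = 2.5995

2.5995


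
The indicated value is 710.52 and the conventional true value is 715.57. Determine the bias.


Systematic error = measured - true
= 710.52 - 715.57
= -5.0500

-5.0500


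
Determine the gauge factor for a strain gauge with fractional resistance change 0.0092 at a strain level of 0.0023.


GF = (dR/R) / epsilon
= 0.0092 / 0.0023
= 4.0000

4.0000


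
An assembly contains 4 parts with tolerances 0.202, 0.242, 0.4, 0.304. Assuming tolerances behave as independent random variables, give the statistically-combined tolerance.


RSS = sqrt(0.202^2 + 0.242^2 + 0.4^2 + 0.304^2)
= sqrt(0.351784)
= 0.5931

0.5931


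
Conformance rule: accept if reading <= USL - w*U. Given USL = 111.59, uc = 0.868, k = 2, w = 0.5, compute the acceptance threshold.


U = k * uc = 2 * 0.868 = 1.736
guard band g = w * U = 0.5 * 1.736 = 0.868
AL = USL - g = 111.59 - 0.868
AL = 110.7220

110.7220


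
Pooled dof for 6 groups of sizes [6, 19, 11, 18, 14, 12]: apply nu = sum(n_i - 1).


nu = sum_i (n_i - 1)
nu = ((6 - 1) + (19 - 1) + (11 - 1) + (18 - 1) + (14 - 1) + (12 - 1))
nu = 5 + 18 + 10 + 17 + 13 + 11
nu = 74

74


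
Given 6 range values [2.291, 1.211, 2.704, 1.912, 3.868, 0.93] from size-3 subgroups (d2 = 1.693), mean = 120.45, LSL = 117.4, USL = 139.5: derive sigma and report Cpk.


R_bar = (2.291 + 1.211 + 2.704 + 1.912 + 3.868 + 0.93) / 6 = 2.1526667
sigma = R_bar / d2 = 2.1526667 / 1.693 = 1.2715102
Cp = (USL - LSL)/(6*sigma) = (139.5 - 117.4)/(6*1.2715102) = 2.8968
Cpu = (139.5 - 120.45)/(3*1.2715102) = 4.9941
Cpl = (120.45 - 117.4)/(3*1.2715102) = 0.7996
Cpk = min(Cpu, Cpl) = 0.7996

0.7996


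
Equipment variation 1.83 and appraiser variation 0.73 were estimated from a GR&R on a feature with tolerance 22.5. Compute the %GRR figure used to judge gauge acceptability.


GRR = sqrt(EV^2 + AV^2) = sqrt(1.83^2 + 0.73^2) = 1.9702284
%GRR = GRR / tol * 100 = 1.9702284 / 22.5 * 100
%GRR = 8.7566

8.7566


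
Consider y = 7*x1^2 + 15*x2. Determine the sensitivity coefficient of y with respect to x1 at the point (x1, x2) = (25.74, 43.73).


y = 7*x1^2 + 15*x2
dy/dx1 = 2*7*x1
Evaluate at x1 = 25.74: c1 = 14 * 25.74
c1 = 360.3600

360.3600


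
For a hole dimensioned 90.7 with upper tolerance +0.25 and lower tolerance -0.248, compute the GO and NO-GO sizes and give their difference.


GO = nominal - lower_tol (smallest hole = maximum material condition)
GO = 90.7 - 0.248 = 90.452
NO-GO = nominal + upper_tol (largest hole = least material condition)
NO-GO = 90.7 + 0.25 = 90.95
spread = NO-GO - GO = 90.95 - 90.452 = 0.4980

0.4980


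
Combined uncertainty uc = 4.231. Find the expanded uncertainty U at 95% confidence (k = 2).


U = k * uc
U = 2 * 4.231
U = 8.4620

8.4620


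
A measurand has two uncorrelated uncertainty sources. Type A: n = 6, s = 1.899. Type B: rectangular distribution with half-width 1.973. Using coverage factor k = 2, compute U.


u_A = s / sqrt(n) = 1.899 / sqrt(6) = 0.7752635
u_B = half_width / sqrt(3) = 1.973 / sqrt(3) = 1.1391121
uc = sqrt(u_A^2 + u_B^2) = sqrt(0.7752635^2 + 1.1391121^2) = 1.3779005
U = k * uc = 2 * 1.3779005
U = 2.7558

2.7558


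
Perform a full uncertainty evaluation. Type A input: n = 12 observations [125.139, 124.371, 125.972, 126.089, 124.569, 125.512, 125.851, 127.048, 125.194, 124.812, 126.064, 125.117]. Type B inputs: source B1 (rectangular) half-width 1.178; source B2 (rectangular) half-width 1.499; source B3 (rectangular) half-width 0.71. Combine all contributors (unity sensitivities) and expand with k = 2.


mean = (125.139 + 124.371 + 125.972 + 126.089 + 124.569 + 125.512 + 125.851 + 127.048 + 125.194 + 124.812 + 126.064 + 125.117) / 12 = 125.4781667
s = sqrt(sum((x - mean)^2)/(n-1)) = 0.76200225
u_A = s / sqrt(n) = 0.76200225 / sqrt(12) = 0.2199711
u_B1 = 1.178 / sqrt(3) = 0.68011862
u_B2 = 1.499 / sqrt(3) = 0.86544805
u_B3 = 0.71 / sqrt(3) = 0.40991869
uc = sqrt(0.2199711^2 + 0.68011862^2 + 0.86544805^2 + 0.40991869^2) = 1.1949821
U = k * uc = 2 * 1.1949821
U = 2.3900

2.3900


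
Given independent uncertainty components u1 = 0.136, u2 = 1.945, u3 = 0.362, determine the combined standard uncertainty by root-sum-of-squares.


uc = sqrt(0.136^2 + 1.945^2 + 0.362^2)
uc = sqrt(3.932565)
uc = 1.9831

1.9831


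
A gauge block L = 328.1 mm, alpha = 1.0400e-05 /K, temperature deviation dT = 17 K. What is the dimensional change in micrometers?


dL = L * alpha * dT
= 328.1 * 1.0400e-05 * 17
= 0.0580081 mm
dL_um = 0.0580081 * 1000 = 58.0081 um

58.0081


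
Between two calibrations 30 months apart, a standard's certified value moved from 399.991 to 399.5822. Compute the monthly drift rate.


rate = (v2 - v1) / months
= (399.5822 - 399.991) / 30
= -0.4088 / 30
= -0.0136

-0.0136


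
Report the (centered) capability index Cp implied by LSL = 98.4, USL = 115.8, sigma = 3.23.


Cp = (USL - LSL) / (6 * sigma)
= (115.8 - 98.4) / (6 * 3.23)
= 17.4000 / 19.3800
= 0.8978

0.8978


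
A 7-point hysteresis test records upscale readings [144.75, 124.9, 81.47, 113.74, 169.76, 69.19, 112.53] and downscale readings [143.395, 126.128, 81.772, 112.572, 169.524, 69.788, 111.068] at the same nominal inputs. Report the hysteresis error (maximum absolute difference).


|144.75 - 143.395| = 1.3550
|124.9 - 126.128| = 1.2280
|81.47 - 81.772| = 0.3020
|113.74 - 112.572| = 1.1680
|169.76 - 169.524| = 0.2360
|69.19 - 69.788| = 0.5980
|112.53 - 111.068| = 1.4620
hysteresis = max(diffs) = 1.4620

1.4620


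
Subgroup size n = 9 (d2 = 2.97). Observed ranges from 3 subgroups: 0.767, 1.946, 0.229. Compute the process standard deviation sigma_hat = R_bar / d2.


R_bar = (0.767 + 1.946 + 0.229) / 3
R_bar = 2.942 / 3 = 0.98066667
sigma_hat = R_bar / d2 = 0.98066667 / 2.97 = 0.3302

0.3302


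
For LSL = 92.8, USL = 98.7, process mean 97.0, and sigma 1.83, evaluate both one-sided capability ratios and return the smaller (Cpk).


Cpu = (USL - mean) / (3*sigma) = (98.7 - 97.0) / (3*1.83) = 0.3097
Cpl = (mean - LSL) / (3*sigma) = (97.0 - 92.8) / (3*1.83) = 0.7650
Cpk = min(Cpu, Cpl) = 0.3097

0.3097


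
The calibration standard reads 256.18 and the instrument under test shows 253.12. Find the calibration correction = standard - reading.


Correction = standard - reading
= 256.18 - 253.12
= 3.0600

3.0600


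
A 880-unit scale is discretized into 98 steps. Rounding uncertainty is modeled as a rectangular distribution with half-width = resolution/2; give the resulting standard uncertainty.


resolution = range / divisions
resolution = 880 / 98 = 8.9795918
u_res = resolution / (2*sqrt(3))
u_res = 8.9795918 / 3.4641016
u_res = 2.5922

2.5922


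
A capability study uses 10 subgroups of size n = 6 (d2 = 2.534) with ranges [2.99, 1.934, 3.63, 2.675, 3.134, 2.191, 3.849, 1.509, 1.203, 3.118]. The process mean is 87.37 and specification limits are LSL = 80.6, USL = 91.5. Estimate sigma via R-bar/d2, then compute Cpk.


R_bar = (2.99 + 1.934 + 3.63 + 2.675 + 3.134 + 2.191 + 3.849 + 1.509 + 1.203 + 3.118) / 10 = 2.6233
sigma = R_bar / d2 = 2.6233 / 2.534 = 1.0352407
Cp = (USL - LSL)/(6*sigma) = (91.5 - 80.6)/(6*1.0352407) = 1.7548
Cpu = (91.5 - 87.37)/(3*1.0352407) = 1.3298
Cpl = (87.37 - 80.6)/(3*1.0352407) = 2.1798
Cpk = min(Cpu, Cpl) = 1.3298

1.3298


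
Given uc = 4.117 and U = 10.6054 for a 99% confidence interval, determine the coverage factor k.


k = U / uc
k = 10.6054 / 4.117
k = 2.576

2.576


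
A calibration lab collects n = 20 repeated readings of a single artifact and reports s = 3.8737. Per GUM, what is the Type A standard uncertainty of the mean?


u_A = s / sqrt(n)
u_A = 3.8737 / sqrt(20)
u_A = 3.8737 / 4.472136
u_A = 0.8662

0.8662


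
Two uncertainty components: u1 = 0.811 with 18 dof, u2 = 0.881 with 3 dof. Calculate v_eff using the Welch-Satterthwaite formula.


uc = sqrt(u1^2 + u2^2) = sqrt(0.811^2 + 0.881^2) = 1.1974481
v_eff = uc^4 / (u1^4/v1 + u2^4/v2)
= 1.1974481^4 / (0.811^4/18 + 0.881^4/3)
= 2.0560175 / 0.22484179
v_eff = 9.1443

9.1443


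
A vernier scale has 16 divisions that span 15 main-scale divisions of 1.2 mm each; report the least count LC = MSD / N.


LC = MSD / n_div
= 1.2 / 16
= 0.0750

0.0750


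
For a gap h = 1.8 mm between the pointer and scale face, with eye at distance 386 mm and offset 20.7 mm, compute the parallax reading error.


error = h * offset / d
= 1.8 * 20.7 / 386
= 0.0965

0.0965


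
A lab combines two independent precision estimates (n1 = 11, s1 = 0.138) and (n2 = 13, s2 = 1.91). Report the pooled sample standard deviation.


s_p = sqrt(((n1-1)*s1^2 + (n2-1)*s2^2) / (n1+n2-2))
numerator = (11-1)*0.138^2 + (13-1)*1.91^2 = 0.19044 + 43.7772 = 43.96764
denominator = 11 + 13 - 2 = 22
s_p^2 = 43.96764 / 22 = 1.9985291
s_p = sqrt(1.9985291) = 1.4137

1.4137


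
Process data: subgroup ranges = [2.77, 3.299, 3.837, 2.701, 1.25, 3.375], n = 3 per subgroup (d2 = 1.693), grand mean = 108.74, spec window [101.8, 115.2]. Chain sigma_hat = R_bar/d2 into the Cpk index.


R_bar = (2.77 + 3.299 + 3.837 + 2.701 + 1.25 + 3.375) / 6 = 2.872
sigma = R_bar / d2 = 2.872 / 1.693 = 1.6963969
Cp = (USL - LSL)/(6*sigma) = (115.2 - 101.8)/(6*1.6963969) = 1.3165
Cpu = (115.2 - 108.74)/(3*1.6963969) = 1.2694
Cpl = (108.74 - 101.8)/(3*1.6963969) = 1.3637
Cpk = min(Cpu, Cpl) = 1.2694

1.2694


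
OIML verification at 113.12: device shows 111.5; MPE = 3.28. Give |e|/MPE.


e = indication - reference = 111.5 - 113.12 = -1.6200
|e| = 1.6200
ratio = |e| / MPE = 1.6200 / 3.28
ratio = 0.4939

0.4939


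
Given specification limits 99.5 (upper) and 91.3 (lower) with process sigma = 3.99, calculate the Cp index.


Cp = (USL - LSL) / (6 * sigma)
= (99.5 - 91.3) / (6 * 3.99)
= 8.2000 / 23.9400
= 0.3425

0.3425


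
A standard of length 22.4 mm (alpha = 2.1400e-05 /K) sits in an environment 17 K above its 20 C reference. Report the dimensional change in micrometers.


dL = L * alpha * dT
= 22.4 * 2.1400e-05 * 17
= 0.0081491 mm
dL_um = 0.0081491 * 1000 = 8.1491 um

8.1491


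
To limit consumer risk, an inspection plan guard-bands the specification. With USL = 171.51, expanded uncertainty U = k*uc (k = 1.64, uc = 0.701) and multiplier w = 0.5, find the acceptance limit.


U = k * uc = 1.64 * 0.701 = 1.14964
guard band g = w * U = 0.5 * 1.14964 = 0.57482
AL = USL - g = 171.51 - 0.57482
AL = 170.9352

170.9352


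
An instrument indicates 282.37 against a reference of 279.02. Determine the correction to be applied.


Correction = standard - reading
= 279.02 - 282.37
= -3.3500

-3.3500


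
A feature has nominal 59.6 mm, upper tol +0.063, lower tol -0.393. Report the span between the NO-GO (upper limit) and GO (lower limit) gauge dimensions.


GO = nominal - lower_tol (smallest hole = maximum material condition)
GO = 59.6 - 0.393 = 59.207
NO-GO = nominal + upper_tol (largest hole = least material condition)
NO-GO = 59.6 + 0.063 = 59.663
spread = NO-GO - GO = 59.663 - 59.207 = 0.4560

0.4560


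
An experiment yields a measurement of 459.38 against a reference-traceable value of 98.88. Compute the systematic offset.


Systematic error = measured - true
= 459.38 - 98.88
= 360.5000

360.5000


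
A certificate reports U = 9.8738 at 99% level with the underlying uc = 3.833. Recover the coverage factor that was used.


k = U / uc
k = 9.8738 / 3.833
k = 2.576

2.576


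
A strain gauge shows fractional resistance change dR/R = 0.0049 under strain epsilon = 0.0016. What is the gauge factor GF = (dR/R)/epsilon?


GF = (dR/R) / epsilon
= 0.0049 / 0.0016
= 3.0625

3.0625


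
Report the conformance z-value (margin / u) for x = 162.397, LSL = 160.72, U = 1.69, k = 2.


u = U / k = 1.69 / 2 = 0.845
margin = |LSL - x| = |160.72 - 162.397| = 1.677
z = margin / u = 1.677 / 0.845
z = 1.9846

1.9846


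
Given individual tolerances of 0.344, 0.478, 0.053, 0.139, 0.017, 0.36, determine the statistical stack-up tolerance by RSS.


RSS = sqrt(0.344^2 + 0.478^2 + 0.053^2 + 0.139^2 + 0.017^2 + 0.36^2)
= sqrt(0.498839)
= 0.7063

0.7063


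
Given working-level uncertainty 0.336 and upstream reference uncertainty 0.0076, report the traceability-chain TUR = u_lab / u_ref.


TUR = u_lab / u_ref
= 0.336 / 0.0076
= 44.2105

44.2105


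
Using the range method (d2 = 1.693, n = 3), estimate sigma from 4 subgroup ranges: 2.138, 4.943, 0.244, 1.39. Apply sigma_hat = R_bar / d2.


R_bar = (2.138 + 4.943 + 0.244 + 1.39) / 4
R_bar = 8.715 / 4 = 2.17875
sigma_hat = R_bar / d2 = 2.17875 / 1.693 = 1.2869

1.2869


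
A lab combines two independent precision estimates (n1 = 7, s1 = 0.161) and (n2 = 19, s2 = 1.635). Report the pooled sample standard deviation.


s_p = sqrt(((n1-1)*s1^2 + (n2-1)*s2^2) / (n1+n2-2))
numerator = (7-1)*0.161^2 + (19-1)*1.635^2 = 0.155526 + 48.11805 = 48.273576
denominator = 7 + 19 - 2 = 24
s_p^2 = 48.273576 / 24 = 2.011399
s_p = sqrt(2.011399) = 1.4182

1.4182


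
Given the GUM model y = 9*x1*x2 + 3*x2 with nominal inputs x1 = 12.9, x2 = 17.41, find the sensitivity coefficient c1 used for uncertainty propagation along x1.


y = 9*x1*x2 + 3*x2
dy/dx1 = 9*x2
Evaluate at x2 = 17.41: c1 = 9 * 17.41
c1 = 156.6900

156.6900


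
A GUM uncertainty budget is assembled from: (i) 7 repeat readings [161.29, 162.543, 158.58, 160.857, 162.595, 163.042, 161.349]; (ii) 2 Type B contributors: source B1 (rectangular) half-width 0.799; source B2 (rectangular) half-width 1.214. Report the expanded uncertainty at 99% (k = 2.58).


mean = (161.29 + 162.543 + 158.58 + 160.857 + 162.595 + 163.042 + 161.349) / 7 = 161.4651429
s = sqrt(sum((x - mean)^2)/(n-1)) = 1.5090219
u_A = s / sqrt(n) = 1.5090219 / sqrt(7) = 0.57035667
u_B1 = 0.799 / sqrt(3) = 0.46130287
u_B2 = 1.214 / sqrt(3) = 0.70090323
uc = sqrt(0.57035667^2 + 0.46130287^2 + 0.70090323^2) = 1.0145799
U = k * uc = 2.58 * 1.0145799
U = 2.6176

2.6176


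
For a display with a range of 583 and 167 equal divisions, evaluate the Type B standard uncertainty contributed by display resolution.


resolution = range / divisions
resolution = 583 / 167 = 3.491018
u_res = resolution / (2*sqrt(3))
u_res = 3.491018 / 3.4641016
u_res = 1.0078

1.0078


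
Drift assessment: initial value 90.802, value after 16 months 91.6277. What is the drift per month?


rate = (v2 - v1) / months
= (91.6277 - 90.802) / 16
= 0.8257 / 16
= 0.0516

0.0516


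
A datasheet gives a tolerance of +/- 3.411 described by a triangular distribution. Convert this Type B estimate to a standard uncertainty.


u_B = half_width / sqrt(6)
u_B = 3.411 / 2.4494897
u_B = 1.3925

1.3925


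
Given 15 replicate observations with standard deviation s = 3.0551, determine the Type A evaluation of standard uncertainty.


u_A = s / sqrt(n)
u_A = 3.0551 / sqrt(15)
u_A = 3.0551 / 3.8729833
u_A = 0.7888

0.7888


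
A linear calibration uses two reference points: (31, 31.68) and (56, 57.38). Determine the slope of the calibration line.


slope = (y2 - y1) / (x2 - x1)
= (57.38 - 31.68) / (56 - 31)
= 25.7000 / 25
= 1.0280

1.0280


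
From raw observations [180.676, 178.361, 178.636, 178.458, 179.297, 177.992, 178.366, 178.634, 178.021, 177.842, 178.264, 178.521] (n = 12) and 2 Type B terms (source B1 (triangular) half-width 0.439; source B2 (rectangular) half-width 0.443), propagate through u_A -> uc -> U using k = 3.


mean = (180.676 + 178.361 + 178.636 + 178.458 + 179.297 + 177.992 + 178.366 + 178.634 + 178.021 + 177.842 + 178.264 + 178.521) / 12 = 178.589
s = sqrt(sum((x - mean)^2)/(n-1)) = 0.75842133
u_A = s / sqrt(n) = 0.75842133 / sqrt(12) = 0.21893738
u_B1 = 0.439 / sqrt(6) = 0.179221
u_B2 = 0.443 / sqrt(3) = 0.25576617
uc = sqrt(0.21893738^2 + 0.179221^2 + 0.25576617^2) = 0.3814054
U = k * uc = 3 * 0.3814054
U = 1.1442

1.1442


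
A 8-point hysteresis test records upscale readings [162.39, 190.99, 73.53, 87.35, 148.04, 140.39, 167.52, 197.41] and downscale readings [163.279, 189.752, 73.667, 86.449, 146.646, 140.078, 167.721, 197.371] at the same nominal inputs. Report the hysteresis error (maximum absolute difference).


|162.39 - 163.279| = 0.8890
|190.99 - 189.752| = 1.2380
|73.53 - 73.667| = 0.1370
|87.35 - 86.449| = 0.9010
|148.04 - 146.646| = 1.3940
|140.39 - 140.078| = 0.3120
|167.52 - 167.721| = 0.2010
|197.41 - 197.371| = 0.0390
hysteresis = max(diffs) = 1.3940

1.3940


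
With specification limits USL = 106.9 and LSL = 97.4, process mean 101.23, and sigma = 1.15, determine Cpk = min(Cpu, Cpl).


Cpu = (USL - mean) / (3*sigma) = (106.9 - 101.23) / (3*1.15) = 1.6435
Cpl = (mean - LSL) / (3*sigma) = (101.23 - 97.4) / (3*1.15) = 1.1101
Cpk = min(Cpu, Cpl) = 1.1101

1.1101


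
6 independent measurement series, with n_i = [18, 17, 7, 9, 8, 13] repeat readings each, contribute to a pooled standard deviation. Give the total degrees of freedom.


nu = sum_i (n_i - 1)
nu = ((18 - 1) + (17 - 1) + (7 - 1) + (9 - 1) + (8 - 1) + (13 - 1))
nu = 17 + 16 + 6 + 8 + 7 + 12
nu = 66

66


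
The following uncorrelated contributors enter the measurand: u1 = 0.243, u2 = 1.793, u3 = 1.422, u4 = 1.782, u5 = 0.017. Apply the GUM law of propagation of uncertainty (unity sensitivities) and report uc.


uc = sqrt(0.243^2 + 1.793^2 + 1.422^2 + 1.782^2 + 0.017^2)
uc = sqrt(8.471795)
uc = 2.9106

2.9106


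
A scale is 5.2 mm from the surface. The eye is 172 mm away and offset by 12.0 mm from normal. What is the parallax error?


error = h * offset / d
= 5.2 * 12.0 / 172
= 0.3628

0.3628


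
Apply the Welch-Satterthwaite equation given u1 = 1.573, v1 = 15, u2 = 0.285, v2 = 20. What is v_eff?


uc = sqrt(u1^2 + u2^2) = sqrt(1.573^2 + 0.285^2) = 1.59861
v_eff = uc^4 / (u1^4/v1 + u2^4/v2)
= 1.59861^4 / (1.573^4/15 + 0.285^4/20)
= 6.5308559 / 0.40848348
v_eff = 15.9881

15.9881


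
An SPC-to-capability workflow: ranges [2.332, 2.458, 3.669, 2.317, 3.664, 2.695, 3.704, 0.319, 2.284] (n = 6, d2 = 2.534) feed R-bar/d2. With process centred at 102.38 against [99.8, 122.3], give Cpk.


R_bar = (2.332 + 2.458 + 3.669 + 2.317 + 3.664 + 2.695 + 3.704 + 0.319 + 2.284) / 9 = 2.6046667
sigma = R_bar / d2 = 2.6046667 / 2.534 = 1.0278874
Cp = (USL - LSL)/(6*sigma) = (122.3 - 99.8)/(6*1.0278874) = 3.6483
Cpu = (122.3 - 102.38)/(3*1.0278874) = 6.4599
Cpl = (102.38 - 99.8)/(3*1.0278874) = 0.8367
Cpk = min(Cpu, Cpl) = 0.8367

0.8367


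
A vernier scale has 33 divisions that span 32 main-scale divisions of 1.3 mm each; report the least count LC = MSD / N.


LC = MSD / n_div
= 1.3 / 33
= 0.0394

0.0394


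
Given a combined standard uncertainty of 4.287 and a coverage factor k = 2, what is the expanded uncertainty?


U = k * uc
U = 2 * 4.287
U = 8.5740

8.5740


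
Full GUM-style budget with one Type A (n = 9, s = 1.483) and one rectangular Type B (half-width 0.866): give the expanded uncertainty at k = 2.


u_A = s / sqrt(n) = 1.483 / sqrt(9) = 0.49433333
u_B = half_width / sqrt(3) = 0.866 / sqrt(3) = 0.49998533
uc = sqrt(u_A^2 + u_B^2) = sqrt(0.49433333^2 + 0.49998533^2) = 0.70310083
U = k * uc = 2 * 0.70310083
U = 1.4062

1.4062


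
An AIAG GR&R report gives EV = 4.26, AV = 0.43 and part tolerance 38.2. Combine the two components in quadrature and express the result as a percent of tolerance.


GRR = sqrt(EV^2 + AV^2) = sqrt(4.26^2 + 0.43^2) = 4.2816469
%GRR = GRR / tol * 100 = 4.2816469 / 38.2 * 100
%GRR = 11.2085

11.2085


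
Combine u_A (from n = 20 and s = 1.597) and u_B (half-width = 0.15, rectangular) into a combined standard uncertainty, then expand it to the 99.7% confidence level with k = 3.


u_A = s / sqrt(n) = 1.597 / sqrt(20) = 0.35710006
u_B = half_width / sqrt(3) = 0.15 / sqrt(3) = 0.08660254
uc = sqrt(u_A^2 + u_B^2) = sqrt(0.35710006^2 + 0.08660254^2) = 0.36745129
U = k * uc = 3 * 0.36745129
U = 1.1024

1.1024


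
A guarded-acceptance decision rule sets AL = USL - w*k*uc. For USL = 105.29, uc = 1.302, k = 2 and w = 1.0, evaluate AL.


U = k * uc = 2 * 1.302 = 2.604
guard band g = w * U = 1.0 * 2.604 = 2.604
AL = USL - g = 105.29 - 2.604
AL = 102.6860

102.6860


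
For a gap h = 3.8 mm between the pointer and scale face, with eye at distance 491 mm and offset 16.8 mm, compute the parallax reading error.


error = h * offset / d
= 3.8 * 16.8 / 491
= 0.1300

0.1300


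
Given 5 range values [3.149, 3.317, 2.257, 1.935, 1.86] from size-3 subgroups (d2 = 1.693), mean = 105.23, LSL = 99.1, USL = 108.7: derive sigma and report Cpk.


R_bar = (3.149 + 3.317 + 2.257 + 1.935 + 1.86) / 5 = 2.5036
sigma = R_bar / d2 = 2.5036 / 1.693 = 1.478795
Cp = (USL - LSL)/(6*sigma) = (108.7 - 99.1)/(6*1.478795) = 1.0820
Cpu = (108.7 - 105.23)/(3*1.478795) = 0.7822
Cpl = (105.23 - 99.1)/(3*1.478795) = 1.3818
Cpk = min(Cpu, Cpl) = 0.7822

0.7822


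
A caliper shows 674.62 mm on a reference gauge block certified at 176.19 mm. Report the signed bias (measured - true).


Systematic error = measured - true
= 674.62 - 176.19
= 498.4300

498.4300


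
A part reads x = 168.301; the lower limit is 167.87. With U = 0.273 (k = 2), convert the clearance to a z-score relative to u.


u = U / k = 0.273 / 2 = 0.1365
margin = |LSL - x| = |167.87 - 168.301| = 0.431
z = margin / u = 0.431 / 0.1365
z = 3.1575

3.1575


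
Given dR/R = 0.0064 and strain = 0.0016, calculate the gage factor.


GF = (dR/R) / epsilon
= 0.0064 / 0.0016
= 4.0000

4.0000


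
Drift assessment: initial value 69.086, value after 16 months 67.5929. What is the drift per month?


rate = (v2 - v1) / months
= (67.5929 - 69.086) / 16
= -1.4931 / 16
= -0.0933

-0.0933


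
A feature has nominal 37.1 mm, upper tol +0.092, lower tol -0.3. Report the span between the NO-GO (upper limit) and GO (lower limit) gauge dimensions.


GO = nominal - lower_tol (smallest hole = maximum material condition)
GO = 37.1 - 0.3 = 36.8
NO-GO = nominal + upper_tol (largest hole = least material condition)
NO-GO = 37.1 + 0.092 = 37.192
spread = NO-GO - GO = 37.192 - 36.8 = 0.3920

0.3920


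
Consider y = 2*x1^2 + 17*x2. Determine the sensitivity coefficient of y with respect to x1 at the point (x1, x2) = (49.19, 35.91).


y = 2*x1^2 + 17*x2
dy/dx1 = 2*2*x1
Evaluate at x1 = 49.19: c1 = 4 * 49.19
c1 = 196.7600

196.7600


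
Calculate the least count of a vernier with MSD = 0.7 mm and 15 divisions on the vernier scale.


LC = MSD / n_div
= 0.7 / 15
= 0.0467

0.0467


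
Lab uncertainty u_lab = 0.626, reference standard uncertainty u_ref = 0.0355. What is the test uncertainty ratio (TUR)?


TUR = u_lab / u_ref
= 0.626 / 0.0355
= 17.6338

17.6338


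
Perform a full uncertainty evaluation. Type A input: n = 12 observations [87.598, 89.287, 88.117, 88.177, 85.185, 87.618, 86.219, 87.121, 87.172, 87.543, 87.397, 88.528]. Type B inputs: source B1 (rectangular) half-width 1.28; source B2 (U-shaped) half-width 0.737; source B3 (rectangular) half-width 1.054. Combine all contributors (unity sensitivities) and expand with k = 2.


mean = (87.598 + 89.287 + 88.117 + 88.177 + 85.185 + 87.618 + 86.219 + 87.121 + 87.172 + 87.543 + 87.397 + 88.528) / 12 = 87.49683333
s = sqrt(sum((x - mean)^2)/(n-1)) = 1.0607222
u_A = s / sqrt(n) = 1.0607222 / sqrt(12) = 0.30620412
u_B1 = 1.28 / sqrt(3) = 0.73900834
u_B2 = 0.737 / sqrt(2) = 0.5211377
u_B3 = 1.054 / sqrt(3) = 0.60852718
uc = sqrt(0.30620412^2 + 0.73900834^2 + 0.5211377^2 + 0.60852718^2) = 1.1321591
U = k * uc = 2 * 1.1321591
U = 2.2643

2.2643


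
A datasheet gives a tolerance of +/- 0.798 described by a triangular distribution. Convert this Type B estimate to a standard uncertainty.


u_B = half_width / sqrt(6)
u_B = 0.798 / 2.4494897
u_B = 0.3258

0.3258


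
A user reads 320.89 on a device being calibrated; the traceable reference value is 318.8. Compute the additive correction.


Correction = standard - reading
= 318.8 - 320.89
= -2.0900

-2.0900


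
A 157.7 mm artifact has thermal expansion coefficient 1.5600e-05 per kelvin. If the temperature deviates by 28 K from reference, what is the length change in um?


dL = L * alpha * dT
= 157.7 * 1.5600e-05 * 28
= 0.0688834 mm
dL_um = 0.0688834 * 1000 = 68.8834 um

68.8834


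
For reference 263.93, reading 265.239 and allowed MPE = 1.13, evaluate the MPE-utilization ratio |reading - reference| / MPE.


e = indication - reference = 265.239 - 263.93 = 1.3090
|e| = 1.3090
ratio = |e| / MPE = 1.3090 / 1.13
ratio = 1.1584

1.1584


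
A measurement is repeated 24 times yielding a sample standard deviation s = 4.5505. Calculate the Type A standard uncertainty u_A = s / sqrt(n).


u_A = s / sqrt(n)
u_A = 4.5505 / sqrt(24)
u_A = 4.5505 / 4.8989795
u_A = 0.9289

0.9289


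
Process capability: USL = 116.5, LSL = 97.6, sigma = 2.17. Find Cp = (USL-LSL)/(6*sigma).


Cp = (USL - LSL) / (6 * sigma)
= (116.5 - 97.6) / (6 * 2.17)
= 18.9000 / 13.0200
= 1.4516

1.4516


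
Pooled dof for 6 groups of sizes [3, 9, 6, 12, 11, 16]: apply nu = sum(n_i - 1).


nu = sum_i (n_i - 1)
nu = ((3 - 1) + (9 - 1) + (6 - 1) + (12 - 1) + (11 - 1) + (16 - 1))
nu = 2 + 8 + 5 + 11 + 10 + 15
nu = 51

51


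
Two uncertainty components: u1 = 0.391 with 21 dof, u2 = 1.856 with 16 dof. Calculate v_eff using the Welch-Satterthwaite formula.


uc = sqrt(u1^2 + u2^2) = sqrt(0.391^2 + 1.856^2) = 1.8967385
v_eff = uc^4 / (u1^4/v1 + u2^4/v2)
= 1.8967385^4 / (0.391^4/21 + 1.856^4/16)
= 12.942848 / 0.74275086
v_eff = 17.4256

17.4256


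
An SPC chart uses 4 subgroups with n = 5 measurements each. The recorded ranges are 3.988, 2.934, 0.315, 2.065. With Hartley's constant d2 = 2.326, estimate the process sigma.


R_bar = (3.988 + 2.934 + 0.315 + 2.065) / 4
R_bar = 9.302 / 4 = 2.3255
sigma_hat = R_bar / d2 = 2.3255 / 2.326 = 0.9998

0.9998


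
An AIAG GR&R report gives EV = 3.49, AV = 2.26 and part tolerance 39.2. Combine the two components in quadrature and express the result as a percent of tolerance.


GRR = sqrt(EV^2 + AV^2) = sqrt(3.49^2 + 2.26^2) = 4.157848
%GRR = GRR / tol * 100 = 4.157848 / 39.2 * 100
%GRR = 10.6068

10.6068


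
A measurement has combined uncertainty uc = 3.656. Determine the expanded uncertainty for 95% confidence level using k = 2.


U = k * uc
U = 2 * 3.656
U = 7.3120

7.3120


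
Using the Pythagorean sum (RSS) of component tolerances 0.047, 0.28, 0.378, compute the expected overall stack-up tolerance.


RSS = sqrt(0.047^2 + 0.28^2 + 0.378^2)
= sqrt(0.223493)
= 0.4728

0.4728


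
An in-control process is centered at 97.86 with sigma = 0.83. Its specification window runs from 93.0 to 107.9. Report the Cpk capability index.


Cpu = (USL - mean) / (3*sigma) = (107.9 - 97.86) / (3*0.83) = 4.0321
Cpl = (mean - LSL) / (3*sigma) = (97.86 - 93.0) / (3*0.83) = 1.9518
Cpk = min(Cpu, Cpl) = 1.9518

1.9518


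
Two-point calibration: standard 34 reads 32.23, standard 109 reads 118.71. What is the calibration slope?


slope = (y2 - y1) / (x2 - x1)
= (118.71 - 32.23) / (109 - 34)
= 86.4800 / 75
= 1.1531

1.1531


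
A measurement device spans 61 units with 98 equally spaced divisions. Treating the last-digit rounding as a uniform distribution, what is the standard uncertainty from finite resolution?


resolution = range / divisions
resolution = 61 / 98 = 0.62244898
u_res = resolution / (2*sqrt(3))
u_res = 0.62244898 / 3.4641016
u_res = 0.1797

0.1797


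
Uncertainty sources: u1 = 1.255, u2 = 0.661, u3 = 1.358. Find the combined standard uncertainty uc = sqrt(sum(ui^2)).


uc = sqrt(1.255^2 + 0.661^2 + 1.358^2)
uc = sqrt(3.85611)
uc = 1.9637

1.9637


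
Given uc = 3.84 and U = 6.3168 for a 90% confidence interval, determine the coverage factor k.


k = U / uc
k = 6.3168 / 3.84
k = 1.645

1.645


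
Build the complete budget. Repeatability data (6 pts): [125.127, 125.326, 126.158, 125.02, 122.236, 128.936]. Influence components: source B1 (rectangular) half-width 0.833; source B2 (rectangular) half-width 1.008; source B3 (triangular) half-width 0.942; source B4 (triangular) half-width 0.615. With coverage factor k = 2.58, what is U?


mean = (125.127 + 125.326 + 126.158 + 125.02 + 122.236 + 128.936) / 6 = 125.4671667
s = sqrt(sum((x - mean)^2)/(n-1)) = 2.158059
u_A = s / sqrt(n) = 2.158059 / sqrt(6) = 0.8810239
u_B1 = 0.833 / sqrt(3) = 0.48093277
u_B2 = 1.008 / sqrt(3) = 0.58196907
u_B3 = 0.942 / sqrt(6) = 0.38456989
u_B4 = 0.615 / sqrt(6) = 0.2510727
uc = sqrt(0.8810239^2 + 0.48093277^2 + 0.58196907^2 + 0.38456989^2 + 0.2510727^2) = 1.2478457
U = k * uc = 2.58 * 1.2478457
U = 3.2194

3.2194


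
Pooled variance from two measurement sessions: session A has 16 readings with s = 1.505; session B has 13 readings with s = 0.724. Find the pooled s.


s_p = sqrt(((n1-1)*s1^2 + (n2-1)*s2^2) / (n1+n2-2))
numerator = (16-1)*1.505^2 + (13-1)*0.724^2 = 33.975375 + 6.290112 = 40.265487
denominator = 16 + 13 - 2 = 27
s_p^2 = 40.265487 / 27 = 1.4913143
s_p = sqrt(1.4913143) = 1.2212

1.2212


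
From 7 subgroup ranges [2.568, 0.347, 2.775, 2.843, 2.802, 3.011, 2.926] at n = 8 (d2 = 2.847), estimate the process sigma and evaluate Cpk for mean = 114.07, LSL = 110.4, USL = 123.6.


R_bar = (2.568 + 0.347 + 2.775 + 2.843 + 2.802 + 3.011 + 2.926) / 7 = 2.4674286
sigma = R_bar / d2 = 2.4674286 / 2.847 = 0.86667671
Cp = (USL - LSL)/(6*sigma) = (123.6 - 110.4)/(6*0.86667671) = 2.5384
Cpu = (123.6 - 114.07)/(3*0.86667671) = 3.6653
Cpl = (114.07 - 110.4)/(3*0.86667671) = 1.4115
Cpk = min(Cpu, Cpl) = 1.4115

1.4115


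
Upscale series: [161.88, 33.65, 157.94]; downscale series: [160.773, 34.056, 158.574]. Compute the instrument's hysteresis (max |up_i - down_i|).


|161.88 - 160.773| = 1.1070
|33.65 - 34.056| = 0.4060
|157.94 - 158.574| = 0.6340
hysteresis = max(diffs) = 1.1070

1.1070


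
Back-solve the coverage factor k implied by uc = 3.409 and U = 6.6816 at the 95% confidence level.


k = U / uc
k = 6.6816 / 3.409
k = 1.96

1.96


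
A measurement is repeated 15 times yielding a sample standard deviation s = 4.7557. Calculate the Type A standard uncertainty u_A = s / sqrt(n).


u_A = s / sqrt(n)
u_A = 4.7557 / sqrt(15)
u_A = 4.7557 / 3.8729833
u_A = 1.2279

1.2279


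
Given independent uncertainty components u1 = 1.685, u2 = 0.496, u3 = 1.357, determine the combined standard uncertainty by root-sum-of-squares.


uc = sqrt(1.685^2 + 0.496^2 + 1.357^2)
uc = sqrt(4.92669)
uc = 2.2196

2.2196


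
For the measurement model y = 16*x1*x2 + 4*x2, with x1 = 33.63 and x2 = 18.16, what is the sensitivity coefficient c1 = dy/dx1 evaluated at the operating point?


y = 16*x1*x2 + 4*x2
dy/dx1 = 16*x2
Evaluate at x2 = 18.16: c1 = 16 * 18.16
c1 = 290.5600

290.5600


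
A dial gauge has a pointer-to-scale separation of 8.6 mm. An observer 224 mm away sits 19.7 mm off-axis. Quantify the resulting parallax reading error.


error = h * offset / d
= 8.6 * 19.7 / 224
= 0.7563

0.7563


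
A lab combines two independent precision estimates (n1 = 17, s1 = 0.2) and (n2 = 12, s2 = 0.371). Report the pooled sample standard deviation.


s_p = sqrt(((n1-1)*s1^2 + (n2-1)*s2^2) / (n1+n2-2))
numerator = (17-1)*0.2^2 + (12-1)*0.371^2 = 0.64 + 1.514051 = 2.154051
denominator = 17 + 12 - 2 = 27
s_p^2 = 2.154051 / 27 = 0.079779667
s_p = sqrt(0.079779667) = 0.2825

0.2825


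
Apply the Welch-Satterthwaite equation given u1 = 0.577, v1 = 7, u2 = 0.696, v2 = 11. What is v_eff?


uc = sqrt(u1^2 + u2^2) = sqrt(0.577^2 + 0.696^2) = 0.90407135
v_eff = uc^4 / (u1^4/v1 + u2^4/v2)
= 0.90407135^4 / (0.577^4/7 + 0.696^4/11)
= 0.66805286 / 0.037167155
v_eff = 17.9743

17.9743


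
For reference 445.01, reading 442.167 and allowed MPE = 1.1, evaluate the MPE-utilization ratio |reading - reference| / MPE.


e = indication - reference = 442.167 - 445.01 = -2.8430
|e| = 2.8430
ratio = |e| / MPE = 2.8430 / 1.1
ratio = 2.5845

2.5845


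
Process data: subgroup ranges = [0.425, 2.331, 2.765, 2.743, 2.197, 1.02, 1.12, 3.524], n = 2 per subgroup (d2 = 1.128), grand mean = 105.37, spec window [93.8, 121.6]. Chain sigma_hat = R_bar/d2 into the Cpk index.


R_bar = (0.425 + 2.331 + 2.765 + 2.743 + 2.197 + 1.02 + 1.12 + 3.524) / 8 = 2.015625
sigma = R_bar / d2 = 2.015625 / 1.128 = 1.7869016
Cp = (USL - LSL)/(6*sigma) = (121.6 - 93.8)/(6*1.7869016) = 2.5929
Cpu = (121.6 - 105.37)/(3*1.7869016) = 3.0276
Cpl = (105.37 - 93.8)/(3*1.7869016) = 2.1583
Cpk = min(Cpu, Cpl) = 2.1583

2.1583


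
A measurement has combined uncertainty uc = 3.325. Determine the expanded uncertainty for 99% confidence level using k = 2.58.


U = k * uc
U = 2.58 * 3.325
U = 8.5785

8.5785


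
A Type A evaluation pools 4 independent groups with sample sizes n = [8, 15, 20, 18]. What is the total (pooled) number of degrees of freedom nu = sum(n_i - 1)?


nu = sum_i (n_i - 1)
nu = ((8 - 1) + (15 - 1) + (20 - 1) + (18 - 1))
nu = 7 + 14 + 19 + 17
nu = 57

57


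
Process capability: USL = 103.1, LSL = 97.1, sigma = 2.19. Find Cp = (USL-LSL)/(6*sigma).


Cp = (USL - LSL) / (6 * sigma)
= (103.1 - 97.1) / (6 * 2.19)
= 6.0000 / 13.1400
= 0.4566

0.4566


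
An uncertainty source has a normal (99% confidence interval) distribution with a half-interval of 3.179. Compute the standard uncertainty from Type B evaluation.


u_B = half_width / 2.576
u_B = 3.179 / 2.576
u_B = 1.2341

1.2341


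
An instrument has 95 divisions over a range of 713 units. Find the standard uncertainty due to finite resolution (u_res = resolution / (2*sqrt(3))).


resolution = range / divisions
resolution = 713 / 95 = 7.5052632
u_res = resolution / (2*sqrt(3))
u_res = 7.5052632 / 3.4641016
u_res = 2.1666

2.1666


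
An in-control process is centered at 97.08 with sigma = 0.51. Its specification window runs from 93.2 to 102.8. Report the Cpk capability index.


Cpu = (USL - mean) / (3*sigma) = (102.8 - 97.08) / (3*0.51) = 3.7386
Cpl = (mean - LSL) / (3*sigma) = (97.08 - 93.2) / (3*0.51) = 2.5359
Cpk = min(Cpu, Cpl) = 2.5359

2.5359


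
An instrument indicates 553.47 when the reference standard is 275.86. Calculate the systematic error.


Systematic error = measured - true
= 553.47 - 275.86
= 277.6100

277.6100


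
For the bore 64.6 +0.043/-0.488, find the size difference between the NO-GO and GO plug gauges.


GO = nominal - lower_tol (smallest hole = maximum material condition)
GO = 64.6 - 0.488 = 64.112
NO-GO = nominal + upper_tol (largest hole = least material condition)
NO-GO = 64.6 + 0.043 = 64.643
spread = NO-GO - GO = 64.643 - 64.112 = 0.5310

0.5310
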